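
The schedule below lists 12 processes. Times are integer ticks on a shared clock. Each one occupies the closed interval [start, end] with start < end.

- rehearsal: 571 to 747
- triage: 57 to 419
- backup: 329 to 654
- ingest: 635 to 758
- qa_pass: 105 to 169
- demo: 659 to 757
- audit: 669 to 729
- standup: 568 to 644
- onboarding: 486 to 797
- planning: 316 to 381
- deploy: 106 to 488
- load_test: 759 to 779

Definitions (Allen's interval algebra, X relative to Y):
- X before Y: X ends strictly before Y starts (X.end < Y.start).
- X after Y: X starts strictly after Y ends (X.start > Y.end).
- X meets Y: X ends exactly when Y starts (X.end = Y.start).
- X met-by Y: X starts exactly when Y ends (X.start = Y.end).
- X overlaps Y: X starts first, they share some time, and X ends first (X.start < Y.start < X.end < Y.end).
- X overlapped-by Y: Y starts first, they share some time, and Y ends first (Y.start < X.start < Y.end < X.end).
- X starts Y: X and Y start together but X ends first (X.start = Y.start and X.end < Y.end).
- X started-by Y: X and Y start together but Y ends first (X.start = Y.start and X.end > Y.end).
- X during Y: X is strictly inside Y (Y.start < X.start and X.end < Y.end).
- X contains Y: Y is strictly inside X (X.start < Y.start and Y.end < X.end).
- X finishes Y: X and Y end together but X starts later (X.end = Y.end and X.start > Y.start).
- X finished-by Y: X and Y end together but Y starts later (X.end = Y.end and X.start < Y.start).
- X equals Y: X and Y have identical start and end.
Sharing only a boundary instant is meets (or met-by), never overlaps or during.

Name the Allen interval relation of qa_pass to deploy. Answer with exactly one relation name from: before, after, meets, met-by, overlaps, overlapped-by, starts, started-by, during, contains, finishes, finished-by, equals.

qa_pass = [105, 169]; deploy = [106, 488].
Compare endpoints: qa_pass.start < deploy.start, qa_pass.start < deploy.end, qa_pass.end > deploy.start, qa_pass.end < deploy.end.
That pattern is 'overlaps'.

overlaps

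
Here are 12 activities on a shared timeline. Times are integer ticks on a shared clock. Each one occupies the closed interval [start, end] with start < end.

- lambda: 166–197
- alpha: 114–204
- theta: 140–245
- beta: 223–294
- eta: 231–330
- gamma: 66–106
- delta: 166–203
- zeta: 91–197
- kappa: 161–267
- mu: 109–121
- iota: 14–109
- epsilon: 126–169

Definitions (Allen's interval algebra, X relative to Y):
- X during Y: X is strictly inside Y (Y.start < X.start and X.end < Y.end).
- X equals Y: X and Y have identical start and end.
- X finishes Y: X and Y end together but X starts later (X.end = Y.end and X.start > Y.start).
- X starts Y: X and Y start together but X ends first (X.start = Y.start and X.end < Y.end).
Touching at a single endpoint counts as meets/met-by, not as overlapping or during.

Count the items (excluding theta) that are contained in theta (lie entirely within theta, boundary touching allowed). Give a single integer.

Target theta = [140, 245].
alpha [114, 204] → overlaps → no.
beta [223, 294] → overlapped-by → no.
delta [166, 203] → during → counts.
epsilon [126, 169] → overlaps → no.
eta [231, 330] → overlapped-by → no.
gamma [66, 106] → before → no.
iota [14, 109] → before → no.
kappa [161, 267] → overlapped-by → no.
lambda [166, 197] → during → counts.
mu [109, 121] → before → no.
zeta [91, 197] → overlaps → no.
Total: 2.

2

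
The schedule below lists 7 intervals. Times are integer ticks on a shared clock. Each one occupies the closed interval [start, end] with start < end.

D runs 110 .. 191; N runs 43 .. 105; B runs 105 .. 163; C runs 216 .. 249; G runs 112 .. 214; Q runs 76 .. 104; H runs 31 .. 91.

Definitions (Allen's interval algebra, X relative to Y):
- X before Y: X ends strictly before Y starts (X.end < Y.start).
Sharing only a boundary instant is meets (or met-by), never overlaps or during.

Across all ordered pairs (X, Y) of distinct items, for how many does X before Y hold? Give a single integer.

Checking all 42 ordered pairs for relation 'before'; matching pairs in alphabetical order:
(B, C): B before C ✓
(D, C): D before C ✓
(G, C): G before C ✓
(H, B): H before B ✓
(H, C): H before C ✓
(H, D): H before D ✓
(H, G): H before G ✓
(N, C): N before C ✓
(N, D): N before D ✓
(N, G): N before G ✓
(Q, B): Q before B ✓
(Q, C): Q before C ✓
(Q, D): Q before D ✓
(Q, G): Q before G ✓
Count: 14.

14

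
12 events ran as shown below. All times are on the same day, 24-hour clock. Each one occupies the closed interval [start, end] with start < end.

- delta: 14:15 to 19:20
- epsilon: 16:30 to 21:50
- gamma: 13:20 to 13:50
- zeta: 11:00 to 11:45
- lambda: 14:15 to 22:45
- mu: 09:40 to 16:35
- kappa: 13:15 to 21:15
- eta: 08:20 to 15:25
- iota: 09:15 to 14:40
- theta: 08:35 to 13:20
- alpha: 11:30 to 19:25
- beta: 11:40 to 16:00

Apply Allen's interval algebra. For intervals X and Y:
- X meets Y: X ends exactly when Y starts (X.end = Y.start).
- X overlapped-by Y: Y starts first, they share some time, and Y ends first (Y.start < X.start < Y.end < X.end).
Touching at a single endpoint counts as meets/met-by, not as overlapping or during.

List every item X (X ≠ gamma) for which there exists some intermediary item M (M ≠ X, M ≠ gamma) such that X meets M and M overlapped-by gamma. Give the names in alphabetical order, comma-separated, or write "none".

Target gamma = [13:20, 13:50].
Intermediaries M with M overlapped-by gamma: none.
Union: none.

none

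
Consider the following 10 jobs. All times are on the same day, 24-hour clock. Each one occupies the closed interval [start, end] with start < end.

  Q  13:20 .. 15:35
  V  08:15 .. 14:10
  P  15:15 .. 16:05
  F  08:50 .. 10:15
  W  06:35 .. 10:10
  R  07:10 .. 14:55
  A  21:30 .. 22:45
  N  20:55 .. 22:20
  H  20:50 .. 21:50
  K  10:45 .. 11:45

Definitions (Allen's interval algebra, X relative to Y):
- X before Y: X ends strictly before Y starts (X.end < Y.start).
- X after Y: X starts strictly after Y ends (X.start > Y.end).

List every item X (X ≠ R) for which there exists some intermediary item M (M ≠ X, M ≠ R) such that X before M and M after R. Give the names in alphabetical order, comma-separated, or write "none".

Target R = [07:10, 14:55].
Intermediaries M with M after R: A, H, N, P.
Via A — items with X before A: F, K, P, Q, V, W.
Via H — items with X before H: F, K, P, Q, V, W.
Via N — items with X before N: F, K, P, Q, V, W.
Via P — items with X before P: F, K, V, W.
Union: F, K, P, Q, V, W.

F, K, P, Q, V, W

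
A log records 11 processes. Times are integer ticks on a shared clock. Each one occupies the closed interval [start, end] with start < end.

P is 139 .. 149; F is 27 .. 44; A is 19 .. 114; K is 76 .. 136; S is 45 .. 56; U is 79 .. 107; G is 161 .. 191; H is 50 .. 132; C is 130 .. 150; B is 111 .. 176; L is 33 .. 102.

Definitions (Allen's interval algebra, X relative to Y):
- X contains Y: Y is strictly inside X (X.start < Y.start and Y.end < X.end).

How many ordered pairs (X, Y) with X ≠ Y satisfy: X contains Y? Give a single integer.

10

Checking all 110 ordered pairs for relation 'contains'; matching pairs in alphabetical order:
(A, F): A contains F ✓
(A, L): A contains L ✓
(A, S): A contains S ✓
(A, U): A contains U ✓
(B, C): B contains C ✓
(B, P): B contains P ✓
(C, P): C contains P ✓
(H, U): H contains U ✓
(K, U): K contains U ✓
(L, S): L contains S ✓
Count: 10.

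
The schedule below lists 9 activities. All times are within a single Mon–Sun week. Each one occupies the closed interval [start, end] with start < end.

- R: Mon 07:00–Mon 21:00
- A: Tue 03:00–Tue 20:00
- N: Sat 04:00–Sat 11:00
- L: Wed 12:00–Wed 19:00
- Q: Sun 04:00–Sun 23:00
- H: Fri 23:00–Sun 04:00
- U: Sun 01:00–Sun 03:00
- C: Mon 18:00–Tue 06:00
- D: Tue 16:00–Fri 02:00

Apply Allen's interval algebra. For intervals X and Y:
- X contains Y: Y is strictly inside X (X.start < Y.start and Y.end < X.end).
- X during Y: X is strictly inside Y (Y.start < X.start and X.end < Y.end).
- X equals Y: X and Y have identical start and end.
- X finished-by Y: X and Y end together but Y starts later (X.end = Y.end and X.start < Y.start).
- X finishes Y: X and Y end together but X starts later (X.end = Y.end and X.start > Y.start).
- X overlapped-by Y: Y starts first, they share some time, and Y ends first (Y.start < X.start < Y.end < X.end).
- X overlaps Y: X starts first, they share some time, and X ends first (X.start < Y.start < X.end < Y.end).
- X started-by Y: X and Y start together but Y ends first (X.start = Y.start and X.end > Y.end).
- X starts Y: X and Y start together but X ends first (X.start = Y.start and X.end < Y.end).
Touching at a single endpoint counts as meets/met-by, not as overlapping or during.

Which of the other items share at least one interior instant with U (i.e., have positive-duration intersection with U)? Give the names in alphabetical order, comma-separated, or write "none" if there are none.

H

Target U = [Sun 01:00, Sun 03:00].
A [Tue 03:00, Tue 20:00] → before → no.
C [Mon 18:00, Tue 06:00] → before → no.
D [Tue 16:00, Fri 02:00] → before → no.
H [Fri 23:00, Sun 04:00] → contains → yes.
L [Wed 12:00, Wed 19:00] → before → no.
N [Sat 04:00, Sat 11:00] → before → no.
Q [Sun 04:00, Sun 23:00] → after → no.
R [Mon 07:00, Mon 21:00] → before → no.
Result: H.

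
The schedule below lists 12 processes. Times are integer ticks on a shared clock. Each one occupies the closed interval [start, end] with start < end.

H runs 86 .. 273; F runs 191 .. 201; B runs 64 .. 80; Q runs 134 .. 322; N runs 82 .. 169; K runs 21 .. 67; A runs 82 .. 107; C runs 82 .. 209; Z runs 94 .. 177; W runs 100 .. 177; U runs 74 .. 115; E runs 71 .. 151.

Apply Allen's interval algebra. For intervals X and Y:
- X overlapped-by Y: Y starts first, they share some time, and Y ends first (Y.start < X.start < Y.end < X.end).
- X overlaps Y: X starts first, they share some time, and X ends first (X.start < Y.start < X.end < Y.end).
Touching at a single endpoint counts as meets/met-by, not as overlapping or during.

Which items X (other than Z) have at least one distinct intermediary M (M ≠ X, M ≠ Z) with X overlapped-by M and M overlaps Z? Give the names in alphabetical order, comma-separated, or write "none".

C, H, N, Q, W

Target Z = [94, 177].
Intermediaries M with M overlaps Z: A, E, N, U.
Via A — items with X overlapped-by A: H, W.
Via E — items with X overlapped-by E: C, H, N, Q, W.
Via N — items with X overlapped-by N: H, Q, W.
Via U — items with X overlapped-by U: C, H, N, W.
Union: C, H, N, Q, W.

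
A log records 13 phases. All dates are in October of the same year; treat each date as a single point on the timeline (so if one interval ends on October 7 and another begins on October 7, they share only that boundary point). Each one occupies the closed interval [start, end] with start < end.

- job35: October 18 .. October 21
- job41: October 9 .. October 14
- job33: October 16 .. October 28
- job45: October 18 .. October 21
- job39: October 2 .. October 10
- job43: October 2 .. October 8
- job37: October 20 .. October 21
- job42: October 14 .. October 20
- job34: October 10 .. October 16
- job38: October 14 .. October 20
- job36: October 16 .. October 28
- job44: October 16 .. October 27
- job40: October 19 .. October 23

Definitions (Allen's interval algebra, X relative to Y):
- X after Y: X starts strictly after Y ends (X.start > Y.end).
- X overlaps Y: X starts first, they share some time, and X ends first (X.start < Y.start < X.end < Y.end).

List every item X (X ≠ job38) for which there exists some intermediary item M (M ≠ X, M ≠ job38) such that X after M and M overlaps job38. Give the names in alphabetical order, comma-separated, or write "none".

Target job38 = [October 14, October 20].
Intermediaries M with M overlaps job38: job34.
Via job34 — items with X after job34: job35, job37, job40, job45.
Union: job35, job37, job40, job45.

job35, job37, job40, job45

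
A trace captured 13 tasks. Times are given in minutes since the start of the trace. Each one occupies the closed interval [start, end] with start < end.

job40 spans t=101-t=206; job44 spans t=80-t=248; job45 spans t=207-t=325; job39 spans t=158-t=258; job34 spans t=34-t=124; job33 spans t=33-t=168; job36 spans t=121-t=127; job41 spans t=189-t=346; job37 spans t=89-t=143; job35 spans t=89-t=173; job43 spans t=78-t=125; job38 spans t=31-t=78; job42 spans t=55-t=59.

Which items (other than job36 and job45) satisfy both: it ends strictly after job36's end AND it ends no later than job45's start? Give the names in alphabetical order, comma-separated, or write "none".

job33, job35, job37, job40

Conditions: its end is strictly after job36's end (X.end > t=127) AND its end is no later than job45's start (X.end <= t=207).
job33: end t=168 > t=127? ✓; end t=168 <= t=207? ✓ → yes.
job34: end t=124 > t=127? ✗; end t=124 <= t=207? ✓ → no.
job35: end t=173 > t=127? ✓; end t=173 <= t=207? ✓ → yes.
job37: end t=143 > t=127? ✓; end t=143 <= t=207? ✓ → yes.
job38: end t=78 > t=127? ✗; end t=78 <= t=207? ✓ → no.
job39: end t=258 > t=127? ✓; end t=258 <= t=207? ✗ → no.
job40: end t=206 > t=127? ✓; end t=206 <= t=207? ✓ → yes.
job41: end t=346 > t=127? ✓; end t=346 <= t=207? ✗ → no.
job42: end t=59 > t=127? ✗; end t=59 <= t=207? ✓ → no.
job43: end t=125 > t=127? ✗; end t=125 <= t=207? ✓ → no.
job44: end t=248 > t=127? ✓; end t=248 <= t=207? ✗ → no.
Result: job33, job35, job37, job40.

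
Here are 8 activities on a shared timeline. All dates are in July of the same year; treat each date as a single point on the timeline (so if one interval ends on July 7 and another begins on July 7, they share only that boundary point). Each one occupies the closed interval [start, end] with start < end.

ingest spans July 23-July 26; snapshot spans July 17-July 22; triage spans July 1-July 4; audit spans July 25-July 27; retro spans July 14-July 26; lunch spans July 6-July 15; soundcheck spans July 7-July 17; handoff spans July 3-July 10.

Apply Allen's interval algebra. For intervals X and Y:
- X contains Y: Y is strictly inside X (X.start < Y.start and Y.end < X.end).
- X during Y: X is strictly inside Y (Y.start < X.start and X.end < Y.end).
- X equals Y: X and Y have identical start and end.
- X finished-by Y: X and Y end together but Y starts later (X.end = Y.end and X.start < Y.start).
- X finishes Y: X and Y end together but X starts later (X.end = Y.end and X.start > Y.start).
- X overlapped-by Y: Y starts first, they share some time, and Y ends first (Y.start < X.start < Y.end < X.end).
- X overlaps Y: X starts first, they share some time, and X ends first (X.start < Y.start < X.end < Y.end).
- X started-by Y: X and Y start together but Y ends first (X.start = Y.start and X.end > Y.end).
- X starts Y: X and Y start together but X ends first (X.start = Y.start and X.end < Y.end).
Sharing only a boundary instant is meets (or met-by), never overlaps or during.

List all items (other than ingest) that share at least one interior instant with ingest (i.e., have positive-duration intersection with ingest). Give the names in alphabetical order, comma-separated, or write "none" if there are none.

Target ingest = [July 23, July 26].
audit [July 25, July 27] → overlapped-by → yes.
handoff [July 3, July 10] → before → no.
lunch [July 6, July 15] → before → no.
retro [July 14, July 26] → finished-by → yes.
snapshot [July 17, July 22] → before → no.
soundcheck [July 7, July 17] → before → no.
triage [July 1, July 4] → before → no.
Result: audit, retro.

audit, retro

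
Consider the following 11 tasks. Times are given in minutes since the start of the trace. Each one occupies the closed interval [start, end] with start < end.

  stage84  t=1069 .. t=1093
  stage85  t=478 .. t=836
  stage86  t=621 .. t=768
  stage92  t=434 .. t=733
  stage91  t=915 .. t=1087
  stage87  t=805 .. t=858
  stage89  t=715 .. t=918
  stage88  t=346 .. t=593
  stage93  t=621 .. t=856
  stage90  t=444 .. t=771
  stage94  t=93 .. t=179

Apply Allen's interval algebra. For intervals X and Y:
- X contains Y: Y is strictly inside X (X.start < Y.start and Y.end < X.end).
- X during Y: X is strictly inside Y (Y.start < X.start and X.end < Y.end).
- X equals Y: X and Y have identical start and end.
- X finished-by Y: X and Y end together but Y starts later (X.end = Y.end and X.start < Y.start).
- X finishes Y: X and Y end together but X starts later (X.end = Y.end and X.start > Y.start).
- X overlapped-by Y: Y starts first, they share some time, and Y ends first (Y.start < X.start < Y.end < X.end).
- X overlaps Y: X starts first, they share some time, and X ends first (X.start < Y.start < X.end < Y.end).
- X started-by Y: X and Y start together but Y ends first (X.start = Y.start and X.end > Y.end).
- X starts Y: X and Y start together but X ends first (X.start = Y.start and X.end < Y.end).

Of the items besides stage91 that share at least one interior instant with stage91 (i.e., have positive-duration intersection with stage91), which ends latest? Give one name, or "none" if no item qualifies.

Target stage91 = [t=915, t=1087].
stage84 [t=1069, t=1093] → overlapped-by → candidate.
stage85 [t=478, t=836] → before → excluded.
stage86 [t=621, t=768] → before → excluded.
stage87 [t=805, t=858] → before → excluded.
stage88 [t=346, t=593] → before → excluded.
stage89 [t=715, t=918] → overlaps → candidate.
stage90 [t=444, t=771] → before → excluded.
stage92 [t=434, t=733] → before → excluded.
stage93 [t=621, t=856] → before → excluded.
stage94 [t=93, t=179] → before → excluded.
Among candidates, latest end is t=1093 → stage84.

stage84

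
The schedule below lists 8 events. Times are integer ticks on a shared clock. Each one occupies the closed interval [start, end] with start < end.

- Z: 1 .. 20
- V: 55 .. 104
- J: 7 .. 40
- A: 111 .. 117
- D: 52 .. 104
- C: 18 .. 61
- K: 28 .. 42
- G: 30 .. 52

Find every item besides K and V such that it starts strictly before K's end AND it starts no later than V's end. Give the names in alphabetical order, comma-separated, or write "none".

Conditions: its start is strictly before K's end (X.start < 42) AND its start is no later than V's end (X.start <= 104).
A: start 111 < 42? ✗; start 111 <= 104? ✗ → no.
C: start 18 < 42? ✓; start 18 <= 104? ✓ → yes.
D: start 52 < 42? ✗; start 52 <= 104? ✓ → no.
G: start 30 < 42? ✓; start 30 <= 104? ✓ → yes.
J: start 7 < 42? ✓; start 7 <= 104? ✓ → yes.
Z: start 1 < 42? ✓; start 1 <= 104? ✓ → yes.
Result: C, G, J, Z.

C, G, J, Z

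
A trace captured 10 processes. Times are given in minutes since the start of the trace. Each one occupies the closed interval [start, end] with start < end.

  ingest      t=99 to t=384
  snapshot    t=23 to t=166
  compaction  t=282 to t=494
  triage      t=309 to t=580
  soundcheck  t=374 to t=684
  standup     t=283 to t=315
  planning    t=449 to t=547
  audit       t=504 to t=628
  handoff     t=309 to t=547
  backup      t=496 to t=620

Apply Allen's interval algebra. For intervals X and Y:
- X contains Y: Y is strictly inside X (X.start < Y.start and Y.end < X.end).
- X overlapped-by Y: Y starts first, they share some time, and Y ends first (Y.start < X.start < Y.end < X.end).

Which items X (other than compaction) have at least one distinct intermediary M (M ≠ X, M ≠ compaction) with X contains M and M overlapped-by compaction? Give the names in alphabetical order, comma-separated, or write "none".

Target compaction = [t=282, t=494].
Intermediaries M with M overlapped-by compaction: handoff, planning, soundcheck, triage.
Via handoff — items with X contains handoff: none.
Via planning — items with X contains planning: soundcheck, triage.
Via soundcheck — items with X contains soundcheck: none.
Via triage — items with X contains triage: none.
Union: soundcheck, triage.

soundcheck, triage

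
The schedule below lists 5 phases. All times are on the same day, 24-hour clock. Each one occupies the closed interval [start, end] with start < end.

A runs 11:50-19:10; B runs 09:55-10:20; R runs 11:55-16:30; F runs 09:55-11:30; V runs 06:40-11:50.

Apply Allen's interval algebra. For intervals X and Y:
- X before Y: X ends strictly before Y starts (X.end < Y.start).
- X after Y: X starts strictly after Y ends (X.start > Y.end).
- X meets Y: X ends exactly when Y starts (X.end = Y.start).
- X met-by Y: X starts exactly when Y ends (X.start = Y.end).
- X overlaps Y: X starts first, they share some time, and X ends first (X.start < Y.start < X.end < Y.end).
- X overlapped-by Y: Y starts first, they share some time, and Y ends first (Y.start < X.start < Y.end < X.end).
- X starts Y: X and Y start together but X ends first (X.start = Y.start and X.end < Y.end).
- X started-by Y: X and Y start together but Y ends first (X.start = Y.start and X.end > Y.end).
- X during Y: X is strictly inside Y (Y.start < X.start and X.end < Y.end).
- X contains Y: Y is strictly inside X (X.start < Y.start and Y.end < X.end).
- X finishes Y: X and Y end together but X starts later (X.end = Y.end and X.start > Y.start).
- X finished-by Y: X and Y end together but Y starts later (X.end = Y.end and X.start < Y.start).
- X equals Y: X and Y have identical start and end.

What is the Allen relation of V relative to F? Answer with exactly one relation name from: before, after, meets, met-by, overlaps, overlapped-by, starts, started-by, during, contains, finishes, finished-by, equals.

V = [06:40, 11:50]; F = [09:55, 11:30].
Compare endpoints: V.start < F.start, V.start < F.end, V.end > F.start, V.end > F.end.
That pattern is 'contains'.

contains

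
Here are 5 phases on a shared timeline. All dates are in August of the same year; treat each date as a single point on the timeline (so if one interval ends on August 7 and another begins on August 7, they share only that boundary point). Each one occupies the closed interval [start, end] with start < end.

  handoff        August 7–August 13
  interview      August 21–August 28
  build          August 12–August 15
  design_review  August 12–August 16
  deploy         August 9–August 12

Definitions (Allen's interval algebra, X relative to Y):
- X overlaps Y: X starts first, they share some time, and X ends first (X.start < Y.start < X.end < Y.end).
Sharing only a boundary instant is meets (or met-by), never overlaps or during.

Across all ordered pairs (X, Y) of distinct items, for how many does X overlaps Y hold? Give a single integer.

2

Checking all 20 ordered pairs for relation 'overlaps'; matching pairs in alphabetical order:
(handoff, build): handoff overlaps build ✓
(handoff, design_review): handoff overlaps design_review ✓
Count: 2.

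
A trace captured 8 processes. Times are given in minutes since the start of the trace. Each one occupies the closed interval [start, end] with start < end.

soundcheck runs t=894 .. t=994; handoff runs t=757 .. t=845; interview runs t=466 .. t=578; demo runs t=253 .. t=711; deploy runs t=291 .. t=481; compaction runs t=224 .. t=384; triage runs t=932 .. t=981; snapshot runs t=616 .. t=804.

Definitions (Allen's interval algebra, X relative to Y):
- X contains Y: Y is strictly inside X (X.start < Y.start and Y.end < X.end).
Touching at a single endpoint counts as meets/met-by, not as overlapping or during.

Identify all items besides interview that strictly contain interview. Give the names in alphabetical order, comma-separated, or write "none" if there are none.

Target interview = [t=466, t=578].
compaction [t=224, t=384] → before → no.
demo [t=253, t=711] → contains → yes.
deploy [t=291, t=481] → overlaps → no.
handoff [t=757, t=845] → after → no.
snapshot [t=616, t=804] → after → no.
soundcheck [t=894, t=994] → after → no.
triage [t=932, t=981] → after → no.
Result: demo.

demo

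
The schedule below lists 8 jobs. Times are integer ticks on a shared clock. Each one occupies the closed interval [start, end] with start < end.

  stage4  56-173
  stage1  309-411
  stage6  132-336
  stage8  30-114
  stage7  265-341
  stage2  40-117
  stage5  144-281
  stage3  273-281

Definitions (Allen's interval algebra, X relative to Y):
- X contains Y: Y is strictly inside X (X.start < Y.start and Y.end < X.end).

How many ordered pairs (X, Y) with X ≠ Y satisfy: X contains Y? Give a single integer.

Checking all 56 ordered pairs for relation 'contains'; matching pairs in alphabetical order:
(stage6, stage3): stage6 contains stage3 ✓
(stage6, stage5): stage6 contains stage5 ✓
(stage7, stage3): stage7 contains stage3 ✓
Count: 3.

3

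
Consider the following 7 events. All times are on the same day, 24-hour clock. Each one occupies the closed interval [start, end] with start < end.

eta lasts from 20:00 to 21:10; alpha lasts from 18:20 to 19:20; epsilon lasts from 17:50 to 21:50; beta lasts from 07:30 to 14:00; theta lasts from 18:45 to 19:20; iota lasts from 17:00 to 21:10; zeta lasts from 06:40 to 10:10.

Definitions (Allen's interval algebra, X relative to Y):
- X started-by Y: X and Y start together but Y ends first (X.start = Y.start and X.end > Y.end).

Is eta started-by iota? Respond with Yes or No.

No

eta = [20:00, 21:10], iota = [17:00, 21:10].
Actual relation of eta to iota: finishes.
Asked whether 'started-by' holds → No.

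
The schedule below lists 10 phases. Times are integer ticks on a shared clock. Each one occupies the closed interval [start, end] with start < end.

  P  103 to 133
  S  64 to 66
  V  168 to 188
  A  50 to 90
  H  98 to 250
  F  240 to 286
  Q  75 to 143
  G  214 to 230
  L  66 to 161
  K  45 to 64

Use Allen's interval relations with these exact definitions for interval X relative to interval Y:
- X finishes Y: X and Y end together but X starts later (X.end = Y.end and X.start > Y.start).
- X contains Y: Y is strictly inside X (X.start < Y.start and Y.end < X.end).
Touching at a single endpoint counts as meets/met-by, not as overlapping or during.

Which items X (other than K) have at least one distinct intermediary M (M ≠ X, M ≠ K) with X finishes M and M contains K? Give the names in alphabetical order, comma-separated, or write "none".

Target K = [45, 64].
Intermediaries M with M contains K: none.
Union: none.

none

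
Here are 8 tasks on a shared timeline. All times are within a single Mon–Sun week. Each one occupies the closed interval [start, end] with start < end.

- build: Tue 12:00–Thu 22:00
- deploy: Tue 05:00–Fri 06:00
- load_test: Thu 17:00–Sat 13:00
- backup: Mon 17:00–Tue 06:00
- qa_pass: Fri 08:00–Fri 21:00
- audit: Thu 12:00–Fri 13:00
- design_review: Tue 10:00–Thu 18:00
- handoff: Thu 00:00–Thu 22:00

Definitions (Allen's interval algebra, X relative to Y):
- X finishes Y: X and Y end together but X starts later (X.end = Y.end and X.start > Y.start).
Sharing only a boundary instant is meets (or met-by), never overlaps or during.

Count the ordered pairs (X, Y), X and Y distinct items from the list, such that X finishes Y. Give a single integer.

Checking all 56 ordered pairs for relation 'finishes'; matching pairs in alphabetical order:
(handoff, build): handoff finishes build ✓
Count: 1.

1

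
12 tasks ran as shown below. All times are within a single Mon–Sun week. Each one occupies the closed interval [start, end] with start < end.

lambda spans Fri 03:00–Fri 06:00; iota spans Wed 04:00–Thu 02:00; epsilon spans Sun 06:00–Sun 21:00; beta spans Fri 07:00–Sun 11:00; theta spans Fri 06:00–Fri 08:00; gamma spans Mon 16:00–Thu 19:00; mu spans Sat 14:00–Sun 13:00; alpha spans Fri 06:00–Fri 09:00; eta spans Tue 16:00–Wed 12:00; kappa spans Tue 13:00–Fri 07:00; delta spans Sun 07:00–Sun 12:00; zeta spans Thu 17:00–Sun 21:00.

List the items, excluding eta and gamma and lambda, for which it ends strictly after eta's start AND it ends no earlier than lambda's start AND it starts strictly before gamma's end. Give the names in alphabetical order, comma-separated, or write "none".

Conditions: its end is strictly after eta's start (X.end > Tue 16:00) AND its end is no earlier than lambda's start (X.end >= Fri 03:00) AND its start is strictly before gamma's end (X.start < Thu 19:00).
alpha: end Fri 09:00 > Tue 16:00? ✓; end Fri 09:00 >= Fri 03:00? ✓; start Fri 06:00 < Thu 19:00? ✗ → no.
beta: end Sun 11:00 > Tue 16:00? ✓; end Sun 11:00 >= Fri 03:00? ✓; start Fri 07:00 < Thu 19:00? ✗ → no.
delta: end Sun 12:00 > Tue 16:00? ✓; end Sun 12:00 >= Fri 03:00? ✓; start Sun 07:00 < Thu 19:00? ✗ → no.
epsilon: end Sun 21:00 > Tue 16:00? ✓; end Sun 21:00 >= Fri 03:00? ✓; start Sun 06:00 < Thu 19:00? ✗ → no.
iota: end Thu 02:00 > Tue 16:00? ✓; end Thu 02:00 >= Fri 03:00? ✗; start Wed 04:00 < Thu 19:00? ✓ → no.
kappa: end Fri 07:00 > Tue 16:00? ✓; end Fri 07:00 >= Fri 03:00? ✓; start Tue 13:00 < Thu 19:00? ✓ → yes.
mu: end Sun 13:00 > Tue 16:00? ✓; end Sun 13:00 >= Fri 03:00? ✓; start Sat 14:00 < Thu 19:00? ✗ → no.
theta: end Fri 08:00 > Tue 16:00? ✓; end Fri 08:00 >= Fri 03:00? ✓; start Fri 06:00 < Thu 19:00? ✗ → no.
zeta: end Sun 21:00 > Tue 16:00? ✓; end Sun 21:00 >= Fri 03:00? ✓; start Thu 17:00 < Thu 19:00? ✓ → yes.
Result: kappa, zeta.

kappa, zeta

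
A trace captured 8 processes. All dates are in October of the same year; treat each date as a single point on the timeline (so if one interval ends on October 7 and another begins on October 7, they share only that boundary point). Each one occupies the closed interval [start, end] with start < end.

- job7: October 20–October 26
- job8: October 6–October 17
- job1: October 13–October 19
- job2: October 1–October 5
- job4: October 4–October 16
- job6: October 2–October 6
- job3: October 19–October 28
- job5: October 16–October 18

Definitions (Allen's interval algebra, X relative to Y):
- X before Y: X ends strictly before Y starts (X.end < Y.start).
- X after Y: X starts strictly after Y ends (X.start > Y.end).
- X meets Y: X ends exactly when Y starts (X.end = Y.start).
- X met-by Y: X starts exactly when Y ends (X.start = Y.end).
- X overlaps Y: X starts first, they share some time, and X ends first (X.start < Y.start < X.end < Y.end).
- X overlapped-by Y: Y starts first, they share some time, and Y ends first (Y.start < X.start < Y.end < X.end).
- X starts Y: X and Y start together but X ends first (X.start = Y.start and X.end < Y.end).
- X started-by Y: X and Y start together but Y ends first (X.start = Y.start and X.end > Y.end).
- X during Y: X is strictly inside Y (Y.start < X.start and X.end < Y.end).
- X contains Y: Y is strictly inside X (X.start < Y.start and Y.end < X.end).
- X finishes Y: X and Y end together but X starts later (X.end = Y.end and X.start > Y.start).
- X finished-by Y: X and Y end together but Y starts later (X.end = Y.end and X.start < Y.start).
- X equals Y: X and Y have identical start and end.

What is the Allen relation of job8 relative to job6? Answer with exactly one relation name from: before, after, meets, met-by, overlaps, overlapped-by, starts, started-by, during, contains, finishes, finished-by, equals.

met-by

job8 = [October 6, October 17]; job6 = [October 2, October 6].
Compare endpoints: job8.start > job6.start, job8.start = job6.end, job8.end > job6.start, job8.end > job6.end.
That pattern is 'met-by'.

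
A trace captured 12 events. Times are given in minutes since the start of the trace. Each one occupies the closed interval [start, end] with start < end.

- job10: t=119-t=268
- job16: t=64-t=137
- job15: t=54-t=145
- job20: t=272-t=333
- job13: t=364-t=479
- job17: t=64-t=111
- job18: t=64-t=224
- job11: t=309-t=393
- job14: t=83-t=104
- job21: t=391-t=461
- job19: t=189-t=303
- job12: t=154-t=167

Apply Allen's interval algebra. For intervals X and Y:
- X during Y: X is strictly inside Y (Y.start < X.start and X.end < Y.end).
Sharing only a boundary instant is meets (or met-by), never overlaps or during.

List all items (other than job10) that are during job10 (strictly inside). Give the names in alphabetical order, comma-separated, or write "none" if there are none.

job12

Target job10 = [t=119, t=268].
job11 [t=309, t=393] → after → no.
job12 [t=154, t=167] → during → yes.
job13 [t=364, t=479] → after → no.
job14 [t=83, t=104] → before → no.
job15 [t=54, t=145] → overlaps → no.
job16 [t=64, t=137] → overlaps → no.
job17 [t=64, t=111] → before → no.
job18 [t=64, t=224] → overlaps → no.
job19 [t=189, t=303] → overlapped-by → no.
job20 [t=272, t=333] → after → no.
job21 [t=391, t=461] → after → no.
Result: job12.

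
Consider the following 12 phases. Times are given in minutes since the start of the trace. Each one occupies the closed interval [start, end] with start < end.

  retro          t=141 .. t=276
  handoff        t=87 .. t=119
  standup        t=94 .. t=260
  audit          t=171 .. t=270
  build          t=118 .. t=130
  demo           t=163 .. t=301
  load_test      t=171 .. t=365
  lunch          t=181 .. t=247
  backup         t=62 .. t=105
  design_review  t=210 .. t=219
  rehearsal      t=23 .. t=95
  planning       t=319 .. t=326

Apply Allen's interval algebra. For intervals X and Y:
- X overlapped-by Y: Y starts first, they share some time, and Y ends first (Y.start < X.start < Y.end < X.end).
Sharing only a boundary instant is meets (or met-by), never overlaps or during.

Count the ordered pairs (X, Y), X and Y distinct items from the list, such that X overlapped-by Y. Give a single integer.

14

Checking all 132 ordered pairs for relation 'overlapped-by'; matching pairs in alphabetical order:
(audit, standup): audit overlapped-by standup ✓
(backup, rehearsal): backup overlapped-by rehearsal ✓
(build, handoff): build overlapped-by handoff ✓
(demo, retro): demo overlapped-by retro ✓
(demo, standup): demo overlapped-by standup ✓
(handoff, backup): handoff overlapped-by backup ✓
(handoff, rehearsal): handoff overlapped-by rehearsal ✓
(load_test, demo): load_test overlapped-by demo ✓
(load_test, retro): load_test overlapped-by retro ✓
(load_test, standup): load_test overlapped-by standup ✓
(retro, standup): retro overlapped-by standup ✓
(standup, backup): standup overlapped-by backup ✓
(standup, handoff): standup overlapped-by handoff ✓
(standup, rehearsal): standup overlapped-by rehearsal ✓
Count: 14.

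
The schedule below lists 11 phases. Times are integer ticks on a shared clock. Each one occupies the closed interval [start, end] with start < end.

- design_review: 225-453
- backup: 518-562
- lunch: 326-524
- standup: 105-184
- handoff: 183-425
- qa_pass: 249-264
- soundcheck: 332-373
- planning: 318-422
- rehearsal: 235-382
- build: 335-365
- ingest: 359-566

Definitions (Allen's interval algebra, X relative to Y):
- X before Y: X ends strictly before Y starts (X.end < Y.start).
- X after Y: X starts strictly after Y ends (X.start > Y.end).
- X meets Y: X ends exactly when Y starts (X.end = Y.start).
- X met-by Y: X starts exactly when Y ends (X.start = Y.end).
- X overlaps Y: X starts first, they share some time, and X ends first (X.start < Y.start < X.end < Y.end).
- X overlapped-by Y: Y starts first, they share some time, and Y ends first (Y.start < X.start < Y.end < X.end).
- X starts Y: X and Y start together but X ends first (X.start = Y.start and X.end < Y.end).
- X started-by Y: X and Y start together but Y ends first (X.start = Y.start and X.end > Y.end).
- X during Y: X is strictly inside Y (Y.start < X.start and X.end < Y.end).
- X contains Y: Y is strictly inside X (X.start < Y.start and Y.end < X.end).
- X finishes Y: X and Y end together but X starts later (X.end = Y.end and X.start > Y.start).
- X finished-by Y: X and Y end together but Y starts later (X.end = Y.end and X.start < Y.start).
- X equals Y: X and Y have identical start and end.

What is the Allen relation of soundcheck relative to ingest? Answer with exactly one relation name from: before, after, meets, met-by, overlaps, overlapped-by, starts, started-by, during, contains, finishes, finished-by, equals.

overlaps

soundcheck = [332, 373]; ingest = [359, 566].
Compare endpoints: soundcheck.start < ingest.start, soundcheck.start < ingest.end, soundcheck.end > ingest.start, soundcheck.end < ingest.end.
That pattern is 'overlaps'.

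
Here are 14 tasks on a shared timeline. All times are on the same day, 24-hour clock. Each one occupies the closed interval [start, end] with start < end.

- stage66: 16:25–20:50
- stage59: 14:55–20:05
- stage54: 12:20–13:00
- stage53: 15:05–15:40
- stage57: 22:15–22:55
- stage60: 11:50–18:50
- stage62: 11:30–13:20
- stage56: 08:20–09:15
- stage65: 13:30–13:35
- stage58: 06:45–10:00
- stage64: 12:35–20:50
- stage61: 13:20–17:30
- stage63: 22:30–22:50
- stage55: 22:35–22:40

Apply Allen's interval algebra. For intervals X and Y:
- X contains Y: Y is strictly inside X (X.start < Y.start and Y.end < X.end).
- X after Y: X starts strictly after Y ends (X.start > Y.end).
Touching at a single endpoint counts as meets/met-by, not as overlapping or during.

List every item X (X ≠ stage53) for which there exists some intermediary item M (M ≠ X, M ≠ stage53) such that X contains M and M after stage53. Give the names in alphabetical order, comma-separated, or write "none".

Target stage53 = [15:05, 15:40].
Intermediaries M with M after stage53: stage55, stage57, stage63, stage66.
Via stage55 — items with X contains stage55: stage57, stage63.
Via stage57 — items with X contains stage57: none.
Via stage63 — items with X contains stage63: stage57.
Via stage66 — items with X contains stage66: none.
Union: stage57, stage63.

stage57, stage63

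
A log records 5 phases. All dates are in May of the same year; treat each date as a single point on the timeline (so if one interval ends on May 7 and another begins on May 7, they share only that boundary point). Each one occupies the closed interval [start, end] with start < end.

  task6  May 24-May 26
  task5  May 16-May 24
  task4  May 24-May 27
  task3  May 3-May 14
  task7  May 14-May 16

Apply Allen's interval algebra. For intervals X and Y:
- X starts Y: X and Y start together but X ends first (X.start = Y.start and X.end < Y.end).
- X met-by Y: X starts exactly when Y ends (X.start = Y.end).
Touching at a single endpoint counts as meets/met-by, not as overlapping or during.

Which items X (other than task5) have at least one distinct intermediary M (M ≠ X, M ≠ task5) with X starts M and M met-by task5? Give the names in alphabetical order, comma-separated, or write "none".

Target task5 = [May 16, May 24].
Intermediaries M with M met-by task5: task4, task6.
Via task4 — items with X starts task4: task6.
Via task6 — items with X starts task6: none.
Union: task6.

task6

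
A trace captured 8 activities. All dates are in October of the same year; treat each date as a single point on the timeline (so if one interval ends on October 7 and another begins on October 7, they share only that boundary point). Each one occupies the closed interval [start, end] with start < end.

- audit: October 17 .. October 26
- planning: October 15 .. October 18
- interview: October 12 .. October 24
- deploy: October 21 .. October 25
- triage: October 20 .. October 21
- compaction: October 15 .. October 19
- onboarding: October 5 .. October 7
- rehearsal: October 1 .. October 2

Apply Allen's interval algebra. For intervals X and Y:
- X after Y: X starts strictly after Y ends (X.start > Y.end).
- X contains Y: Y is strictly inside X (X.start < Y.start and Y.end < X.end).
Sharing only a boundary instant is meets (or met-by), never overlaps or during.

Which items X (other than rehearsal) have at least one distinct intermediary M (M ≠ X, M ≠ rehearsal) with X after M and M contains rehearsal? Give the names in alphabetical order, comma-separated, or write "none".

none

Target rehearsal = [October 1, October 2].
Intermediaries M with M contains rehearsal: none.
Union: none.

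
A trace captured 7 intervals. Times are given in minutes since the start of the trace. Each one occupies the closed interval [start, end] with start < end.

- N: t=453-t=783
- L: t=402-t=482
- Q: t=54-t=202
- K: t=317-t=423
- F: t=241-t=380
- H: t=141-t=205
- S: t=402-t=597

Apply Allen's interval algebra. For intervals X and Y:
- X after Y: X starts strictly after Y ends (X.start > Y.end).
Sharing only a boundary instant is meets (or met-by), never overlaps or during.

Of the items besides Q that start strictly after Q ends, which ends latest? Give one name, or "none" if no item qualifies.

N

Target Q = [t=54, t=202].
F [t=241, t=380] → after → candidate.
H [t=141, t=205] → overlapped-by → excluded.
K [t=317, t=423] → after → candidate.
L [t=402, t=482] → after → candidate.
N [t=453, t=783] → after → candidate.
S [t=402, t=597] → after → candidate.
Among candidates, latest end is t=783 → N.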